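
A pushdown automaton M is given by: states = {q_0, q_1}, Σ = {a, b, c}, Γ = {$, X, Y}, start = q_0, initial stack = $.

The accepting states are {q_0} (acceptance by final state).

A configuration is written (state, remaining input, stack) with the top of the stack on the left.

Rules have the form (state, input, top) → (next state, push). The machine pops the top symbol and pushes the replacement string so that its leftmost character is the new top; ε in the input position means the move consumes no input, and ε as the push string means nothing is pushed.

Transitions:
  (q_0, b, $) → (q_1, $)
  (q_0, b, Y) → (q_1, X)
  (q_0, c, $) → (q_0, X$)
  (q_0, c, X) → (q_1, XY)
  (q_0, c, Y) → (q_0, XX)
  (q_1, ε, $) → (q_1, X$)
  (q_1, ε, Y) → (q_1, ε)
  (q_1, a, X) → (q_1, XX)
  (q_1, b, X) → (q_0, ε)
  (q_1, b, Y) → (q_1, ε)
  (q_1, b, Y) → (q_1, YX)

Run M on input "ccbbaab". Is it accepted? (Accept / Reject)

Accept

One accepting computation: (q_0, ccbbaab, $) ⊢ (q_0, cbbaab, X$) ⊢ (q_1, bbaab, XY$) ⊢ (q_0, baab, Y$) ⊢ (q_1, aab, X$) ⊢ (q_1, ab, XX$) ⊢ (q_1, b, XXX$) ⊢ (q_0, ε, XX$)
All input consumed and state q_0 ∈ F.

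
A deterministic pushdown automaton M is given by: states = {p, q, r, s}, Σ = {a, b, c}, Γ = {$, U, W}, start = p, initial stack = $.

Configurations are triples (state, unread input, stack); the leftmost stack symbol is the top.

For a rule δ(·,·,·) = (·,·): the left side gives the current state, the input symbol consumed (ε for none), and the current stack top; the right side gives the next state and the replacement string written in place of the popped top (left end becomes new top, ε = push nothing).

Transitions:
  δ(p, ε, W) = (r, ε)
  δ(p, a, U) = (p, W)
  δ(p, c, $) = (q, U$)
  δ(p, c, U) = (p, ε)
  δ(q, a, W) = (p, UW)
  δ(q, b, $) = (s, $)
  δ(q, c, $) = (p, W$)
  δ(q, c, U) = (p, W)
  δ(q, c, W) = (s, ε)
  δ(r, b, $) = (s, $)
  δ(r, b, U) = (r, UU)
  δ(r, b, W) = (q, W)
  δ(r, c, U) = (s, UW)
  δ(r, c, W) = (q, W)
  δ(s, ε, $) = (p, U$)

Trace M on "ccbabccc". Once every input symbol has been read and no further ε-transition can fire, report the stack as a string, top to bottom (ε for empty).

(p, ccbabccc, $) ⊢ (q, cbabccc, U$) ⊢ (p, babccc, W$) ⊢ (r, babccc, $) ⊢ (s, abccc, $) ⊢ (p, abccc, U$) ⊢ (p, bccc, W$) ⊢ (r, bccc, $) ⊢ (s, ccc, $) ⊢ (p, ccc, U$) ⊢ (p, cc, $) ⊢ (q, c, U$) ⊢ (p, ε, W$) ⊢ (r, ε, $)
All input consumed in state r with stack $.

$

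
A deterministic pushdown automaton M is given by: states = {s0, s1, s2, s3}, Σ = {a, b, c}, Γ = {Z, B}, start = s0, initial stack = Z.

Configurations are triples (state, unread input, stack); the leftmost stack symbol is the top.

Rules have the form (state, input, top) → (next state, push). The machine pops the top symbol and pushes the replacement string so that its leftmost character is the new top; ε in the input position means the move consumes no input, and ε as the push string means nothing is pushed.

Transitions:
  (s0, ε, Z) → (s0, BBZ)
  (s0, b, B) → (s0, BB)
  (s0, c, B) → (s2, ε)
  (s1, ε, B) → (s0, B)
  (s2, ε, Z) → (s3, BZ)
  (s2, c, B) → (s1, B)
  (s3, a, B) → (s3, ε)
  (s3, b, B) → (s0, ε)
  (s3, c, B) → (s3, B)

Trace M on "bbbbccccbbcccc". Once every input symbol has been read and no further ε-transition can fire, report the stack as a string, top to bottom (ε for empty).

BBBBZ

(s0, bbbbccccbbcccc, Z)
  ε-move, top Z: go to s0, push BBZ → (s0, bbbbccccbbcccc, BBZ)
  read b, top B: go to s0, push BB → (s0, bbbccccbbcccc, BBBZ)
  read b, top B: go to s0, push BB → (s0, bbccccbbcccc, BBBBZ)
  read b, top B: go to s0, push BB → (s0, bccccbbcccc, BBBBBZ)
  read b, top B: go to s0, push BB → (s0, ccccbbcccc, BBBBBBZ)
  read c, top B: go to s2, push ε → (s2, cccbbcccc, BBBBBZ)
  read c, top B: go to s1, push B → (s1, ccbbcccc, BBBBBZ)
  ε-move, top B: go to s0, push B → (s0, ccbbcccc, BBBBBZ)
  read c, top B: go to s2, push ε → (s2, cbbcccc, BBBBZ)
  read c, top B: go to s1, push B → (s1, bbcccc, BBBBZ)
  ε-move, top B: go to s0, push B → (s0, bbcccc, BBBBZ)
  read b, top B: go to s0, push BB → (s0, bcccc, BBBBBZ)
  read b, top B: go to s0, push BB → (s0, cccc, BBBBBBZ)
  read c, top B: go to s2, push ε → (s2, ccc, BBBBBZ)
  read c, top B: go to s1, push B → (s1, cc, BBBBBZ)
  ε-move, top B: go to s0, push B → (s0, cc, BBBBBZ)
  read c, top B: go to s2, push ε → (s2, c, BBBBZ)
  read c, top B: go to s1, push B → (s1, ε, BBBBZ)
  ε-move, top B: go to s0, push B → (s0, ε, BBBBZ)
All input consumed in state s0 with stack BBBBZ.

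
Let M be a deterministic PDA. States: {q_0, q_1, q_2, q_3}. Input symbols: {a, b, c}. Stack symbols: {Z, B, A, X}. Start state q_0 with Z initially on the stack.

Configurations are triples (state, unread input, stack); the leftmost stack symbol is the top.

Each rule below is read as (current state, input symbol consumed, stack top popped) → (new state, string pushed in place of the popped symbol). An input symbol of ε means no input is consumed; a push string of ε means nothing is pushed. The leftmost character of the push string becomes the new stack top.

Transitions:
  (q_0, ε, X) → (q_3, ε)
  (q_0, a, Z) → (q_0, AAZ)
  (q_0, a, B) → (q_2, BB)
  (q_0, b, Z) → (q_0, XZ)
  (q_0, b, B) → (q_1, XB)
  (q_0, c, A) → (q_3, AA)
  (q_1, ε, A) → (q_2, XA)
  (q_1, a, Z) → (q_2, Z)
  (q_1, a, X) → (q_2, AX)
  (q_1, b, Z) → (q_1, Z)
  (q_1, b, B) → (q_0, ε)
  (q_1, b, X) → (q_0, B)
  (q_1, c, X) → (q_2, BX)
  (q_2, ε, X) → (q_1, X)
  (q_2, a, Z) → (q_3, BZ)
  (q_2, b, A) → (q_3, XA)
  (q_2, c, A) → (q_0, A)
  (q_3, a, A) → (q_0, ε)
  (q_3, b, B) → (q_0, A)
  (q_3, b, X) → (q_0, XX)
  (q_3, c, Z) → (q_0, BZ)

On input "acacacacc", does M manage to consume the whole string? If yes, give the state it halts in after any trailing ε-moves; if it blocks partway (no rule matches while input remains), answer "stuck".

stuck

(q_0, acacacacc, Z)
  read a, top Z: go to q_0, push AAZ → (q_0, cacacacc, AAZ)
  read c, top A: go to q_3, push AA → (q_3, acacacc, AAAZ)
  read a, top A: go to q_0, push ε → (q_0, cacacc, AAZ)
  read c, top A: go to q_3, push AA → (q_3, acacc, AAAZ)
  read a, top A: go to q_0, push ε → (q_0, cacc, AAZ)
  read c, top A: go to q_3, push AA → (q_3, acc, AAAZ)
  read a, top A: go to q_0, push ε → (q_0, cc, AAZ)
  read c, top A: go to q_3, push AA → (q_3, c, AAAZ)
No transition for (q_3, c, top A); M blocks with input c remaining.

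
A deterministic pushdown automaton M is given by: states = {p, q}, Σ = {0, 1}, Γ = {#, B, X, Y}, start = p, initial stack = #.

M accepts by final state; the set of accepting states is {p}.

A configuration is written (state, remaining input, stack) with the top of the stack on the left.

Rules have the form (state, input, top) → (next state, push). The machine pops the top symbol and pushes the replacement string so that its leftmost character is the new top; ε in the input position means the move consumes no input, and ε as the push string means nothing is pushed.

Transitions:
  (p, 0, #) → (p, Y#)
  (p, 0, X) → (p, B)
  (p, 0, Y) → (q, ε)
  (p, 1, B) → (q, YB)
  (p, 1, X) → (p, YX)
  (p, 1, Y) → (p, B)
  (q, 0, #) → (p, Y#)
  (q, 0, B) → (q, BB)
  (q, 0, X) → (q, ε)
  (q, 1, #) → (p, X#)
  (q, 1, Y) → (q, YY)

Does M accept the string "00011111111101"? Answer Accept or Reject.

Reject

(p, 00011111111101, #) ⊢ (p, 0011111111101, Y#) ⊢ (q, 011111111101, #) ⊢ (p, 11111111101, Y#) ⊢ (p, 1111111101, B#) ⊢ (q, 111111101, YB#) ⊢ (q, 11111101, YYB#) ⊢ (q, 1111101, YYYB#) ⊢ (q, 111101, YYYYB#) ⊢ (q, 11101, YYYYYB#) ⊢ (q, 1101, YYYYYYB#) ⊢ (q, 101, YYYYYYYB#) ⊢ (q, 01, YYYYYYYYB#)
No transition applies at (q, 01, YYYYYYYYB#); input not fully consumed.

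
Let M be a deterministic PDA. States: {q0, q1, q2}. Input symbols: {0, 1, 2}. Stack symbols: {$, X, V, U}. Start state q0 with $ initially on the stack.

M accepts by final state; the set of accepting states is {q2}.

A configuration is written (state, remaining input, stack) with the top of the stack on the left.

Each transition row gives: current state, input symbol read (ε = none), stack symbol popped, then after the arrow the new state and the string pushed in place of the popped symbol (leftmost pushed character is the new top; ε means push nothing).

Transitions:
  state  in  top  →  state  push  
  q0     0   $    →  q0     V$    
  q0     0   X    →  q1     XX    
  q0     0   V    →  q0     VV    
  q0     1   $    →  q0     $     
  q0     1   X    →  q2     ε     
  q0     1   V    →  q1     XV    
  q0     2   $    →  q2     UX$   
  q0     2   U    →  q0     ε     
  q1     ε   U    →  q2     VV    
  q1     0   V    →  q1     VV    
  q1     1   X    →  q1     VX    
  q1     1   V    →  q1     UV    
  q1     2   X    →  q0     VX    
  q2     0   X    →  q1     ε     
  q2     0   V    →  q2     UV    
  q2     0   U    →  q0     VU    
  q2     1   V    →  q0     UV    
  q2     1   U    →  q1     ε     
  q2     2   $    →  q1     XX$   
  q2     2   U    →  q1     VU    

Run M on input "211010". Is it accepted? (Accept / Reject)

Accept

(q0, 211010, $) ⊢ (q2, 11010, UX$) ⊢ (q1, 1010, X$) ⊢ (q1, 010, VX$) ⊢ (q1, 10, VVX$) ⊢ (q1, 0, UVVX$) ⊢ (q2, 0, VVVVX$) ⊢ (q2, ε, UVVVVX$)
All input consumed; state q2 ∈ F.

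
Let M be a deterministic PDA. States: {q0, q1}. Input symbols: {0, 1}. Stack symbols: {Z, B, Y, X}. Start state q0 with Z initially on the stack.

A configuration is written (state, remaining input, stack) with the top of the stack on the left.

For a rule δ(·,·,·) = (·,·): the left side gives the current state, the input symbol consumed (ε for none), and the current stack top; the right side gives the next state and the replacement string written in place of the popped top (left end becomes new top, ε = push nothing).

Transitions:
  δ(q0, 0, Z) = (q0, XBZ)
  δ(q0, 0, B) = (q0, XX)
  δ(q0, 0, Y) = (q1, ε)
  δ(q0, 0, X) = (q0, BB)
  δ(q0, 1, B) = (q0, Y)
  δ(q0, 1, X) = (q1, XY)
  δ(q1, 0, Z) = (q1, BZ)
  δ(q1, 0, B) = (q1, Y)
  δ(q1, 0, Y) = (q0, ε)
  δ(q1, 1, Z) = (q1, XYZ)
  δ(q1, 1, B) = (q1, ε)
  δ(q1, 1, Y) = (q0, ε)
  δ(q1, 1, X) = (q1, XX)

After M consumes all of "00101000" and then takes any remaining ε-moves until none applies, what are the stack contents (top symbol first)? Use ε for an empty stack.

XBZ

(q0, 00101000, Z)
  read 0, top Z: go to q0, push XBZ → (q0, 0101000, XBZ)
  read 0, top X: go to q0, push BB → (q0, 101000, BBBZ)
  read 1, top B: go to q0, push Y → (q0, 01000, YBBZ)
  read 0, top Y: go to q1, push ε → (q1, 1000, BBZ)
  read 1, top B: go to q1, push ε → (q1, 000, BZ)
  read 0, top B: go to q1, push Y → (q1, 00, YZ)
  read 0, top Y: go to q0, push ε → (q0, 0, Z)
  read 0, top Z: go to q0, push XBZ → (q0, ε, XBZ)
All input consumed in state q0 with stack XBZ.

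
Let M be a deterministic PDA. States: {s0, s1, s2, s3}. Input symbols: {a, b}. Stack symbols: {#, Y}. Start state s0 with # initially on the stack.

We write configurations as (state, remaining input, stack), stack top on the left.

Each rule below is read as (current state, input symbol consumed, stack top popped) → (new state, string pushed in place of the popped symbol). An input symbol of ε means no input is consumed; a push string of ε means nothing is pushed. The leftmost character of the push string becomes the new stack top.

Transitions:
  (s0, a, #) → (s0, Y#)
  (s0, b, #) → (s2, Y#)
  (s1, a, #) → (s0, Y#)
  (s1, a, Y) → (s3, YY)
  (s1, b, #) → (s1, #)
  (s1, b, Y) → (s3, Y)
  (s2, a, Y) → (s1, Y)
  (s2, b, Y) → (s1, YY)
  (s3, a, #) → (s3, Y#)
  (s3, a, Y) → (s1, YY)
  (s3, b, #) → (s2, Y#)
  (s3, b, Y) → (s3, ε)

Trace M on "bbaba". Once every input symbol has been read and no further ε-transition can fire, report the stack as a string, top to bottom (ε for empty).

YYY#

(s0, bbaba, #)
  read b, top #: go to s2, push Y# → (s2, baba, Y#)
  read b, top Y: go to s1, push YY → (s1, aba, YY#)
  read a, top Y: go to s3, push YY → (s3, ba, YYY#)
  read b, top Y: go to s3, push ε → (s3, a, YY#)
  read a, top Y: go to s1, push YY → (s1, ε, YYY#)
All input consumed in state s1 with stack YYY#.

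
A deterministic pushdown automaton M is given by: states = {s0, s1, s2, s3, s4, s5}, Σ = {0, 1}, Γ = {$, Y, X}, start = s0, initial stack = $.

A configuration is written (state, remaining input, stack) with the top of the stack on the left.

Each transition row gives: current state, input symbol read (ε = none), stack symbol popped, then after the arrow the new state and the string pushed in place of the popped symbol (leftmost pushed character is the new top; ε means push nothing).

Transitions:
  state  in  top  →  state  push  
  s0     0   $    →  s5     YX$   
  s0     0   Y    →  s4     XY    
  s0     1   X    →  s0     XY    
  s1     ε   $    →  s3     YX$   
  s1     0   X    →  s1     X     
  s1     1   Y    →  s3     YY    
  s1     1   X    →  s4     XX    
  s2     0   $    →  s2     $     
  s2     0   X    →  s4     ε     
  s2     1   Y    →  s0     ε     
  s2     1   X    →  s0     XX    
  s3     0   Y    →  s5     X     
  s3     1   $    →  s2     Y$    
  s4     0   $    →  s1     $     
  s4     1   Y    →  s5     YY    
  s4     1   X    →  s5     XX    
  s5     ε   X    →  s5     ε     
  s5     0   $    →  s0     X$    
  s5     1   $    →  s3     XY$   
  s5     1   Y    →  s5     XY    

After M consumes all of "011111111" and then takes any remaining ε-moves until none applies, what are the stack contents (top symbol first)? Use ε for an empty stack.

YX$

(s0, 011111111, $)
  read 0, top $: go to s5, push YX$ → (s5, 11111111, YX$)
  read 1, top Y: go to s5, push XY → (s5, 1111111, XYX$)
  ε-move, top X: go to s5, push ε → (s5, 1111111, YX$)
  read 1, top Y: go to s5, push XY → (s5, 111111, XYX$)
  ε-move, top X: go to s5, push ε → (s5, 111111, YX$)
  read 1, top Y: go to s5, push XY → (s5, 11111, XYX$)
  ε-move, top X: go to s5, push ε → (s5, 11111, YX$)
  read 1, top Y: go to s5, push XY → (s5, 1111, XYX$)
  ε-move, top X: go to s5, push ε → (s5, 1111, YX$)
  read 1, top Y: go to s5, push XY → (s5, 111, XYX$)
  ε-move, top X: go to s5, push ε → (s5, 111, YX$)
  read 1, top Y: go to s5, push XY → (s5, 11, XYX$)
  ε-move, top X: go to s5, push ε → (s5, 11, YX$)
  read 1, top Y: go to s5, push XY → (s5, 1, XYX$)
  ε-move, top X: go to s5, push ε → (s5, 1, YX$)
  read 1, top Y: go to s5, push XY → (s5, ε, XYX$)
  ε-move, top X: go to s5, push ε → (s5, ε, YX$)
All input consumed in state s5 with stack YX$.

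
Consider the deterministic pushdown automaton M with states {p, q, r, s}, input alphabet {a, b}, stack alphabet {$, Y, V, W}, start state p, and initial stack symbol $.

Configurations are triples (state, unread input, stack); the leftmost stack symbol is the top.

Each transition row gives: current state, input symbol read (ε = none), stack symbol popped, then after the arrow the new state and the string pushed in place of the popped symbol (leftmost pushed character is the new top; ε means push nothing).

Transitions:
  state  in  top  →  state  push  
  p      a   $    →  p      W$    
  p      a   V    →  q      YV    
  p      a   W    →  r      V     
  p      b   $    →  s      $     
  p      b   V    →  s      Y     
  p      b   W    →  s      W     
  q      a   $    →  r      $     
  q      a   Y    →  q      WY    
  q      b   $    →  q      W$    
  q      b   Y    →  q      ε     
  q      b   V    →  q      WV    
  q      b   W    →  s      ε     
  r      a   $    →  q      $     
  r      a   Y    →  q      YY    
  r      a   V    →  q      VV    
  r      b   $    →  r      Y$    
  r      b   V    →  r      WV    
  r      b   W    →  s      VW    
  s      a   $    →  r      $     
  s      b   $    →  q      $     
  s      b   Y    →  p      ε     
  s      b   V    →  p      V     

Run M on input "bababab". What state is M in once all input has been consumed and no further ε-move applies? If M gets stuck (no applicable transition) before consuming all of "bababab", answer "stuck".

(p, bababab, $) ⊢ (s, ababab, $) ⊢ (r, babab, $) ⊢ (r, abab, Y$) ⊢ (q, bab, YY$) ⊢ (q, ab, Y$) ⊢ (q, b, WY$) ⊢ (s, ε, Y$)
All input consumed; M is in state s.

s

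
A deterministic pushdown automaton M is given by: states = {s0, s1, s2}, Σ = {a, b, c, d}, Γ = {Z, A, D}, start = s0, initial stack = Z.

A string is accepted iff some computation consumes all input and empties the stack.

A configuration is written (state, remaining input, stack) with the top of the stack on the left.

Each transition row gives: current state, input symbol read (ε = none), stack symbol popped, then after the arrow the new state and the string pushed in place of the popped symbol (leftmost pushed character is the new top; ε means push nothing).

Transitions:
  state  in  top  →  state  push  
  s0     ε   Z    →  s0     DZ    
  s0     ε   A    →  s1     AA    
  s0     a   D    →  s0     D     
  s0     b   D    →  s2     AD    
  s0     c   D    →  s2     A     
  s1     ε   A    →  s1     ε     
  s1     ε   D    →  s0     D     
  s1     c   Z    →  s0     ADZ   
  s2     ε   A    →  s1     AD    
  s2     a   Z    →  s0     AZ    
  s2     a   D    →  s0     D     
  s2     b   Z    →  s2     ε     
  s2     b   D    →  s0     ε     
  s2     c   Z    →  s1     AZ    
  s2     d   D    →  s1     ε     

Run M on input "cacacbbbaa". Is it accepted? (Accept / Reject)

Reject

(s0, cacacbbbaa, Z) ⊢ (s0, cacacbbbaa, DZ) ⊢ (s2, acacbbbaa, AZ) ⊢ (s1, acacbbbaa, ADZ) ⊢ (s1, acacbbbaa, DZ) ⊢ (s0, acacbbbaa, DZ) ⊢ (s0, cacbbbaa, DZ) ⊢ (s2, acbbbaa, AZ) ⊢ (s1, acbbbaa, ADZ) ⊢ (s1, acbbbaa, DZ) ⊢ (s0, acbbbaa, DZ) ⊢ (s0, cbbbaa, DZ) ⊢ (s2, bbbaa, AZ) ⊢ (s1, bbbaa, ADZ) ⊢ (s1, bbbaa, DZ) ⊢ (s0, bbbaa, DZ) ⊢ (s2, bbaa, ADZ) ⊢ (s1, bbaa, ADDZ) ⊢ (s1, bbaa, DDZ) ⊢ (s0, bbaa, DDZ) ⊢ (s2, baa, ADDZ) ⊢ (s1, baa, ADDDZ) ⊢ (s1, baa, DDDZ) ⊢ (s0, baa, DDDZ) ⊢ (s2, aa, ADDDZ) ⊢ (s1, aa, ADDDDZ) ⊢ (s1, aa, DDDDZ) ⊢ (s0, aa, DDDDZ) ⊢ (s0, a, DDDDZ) ⊢ (s0, ε, DDDDZ)
All input consumed; stack is DDDDZ, not empty, and no further ε-move applies.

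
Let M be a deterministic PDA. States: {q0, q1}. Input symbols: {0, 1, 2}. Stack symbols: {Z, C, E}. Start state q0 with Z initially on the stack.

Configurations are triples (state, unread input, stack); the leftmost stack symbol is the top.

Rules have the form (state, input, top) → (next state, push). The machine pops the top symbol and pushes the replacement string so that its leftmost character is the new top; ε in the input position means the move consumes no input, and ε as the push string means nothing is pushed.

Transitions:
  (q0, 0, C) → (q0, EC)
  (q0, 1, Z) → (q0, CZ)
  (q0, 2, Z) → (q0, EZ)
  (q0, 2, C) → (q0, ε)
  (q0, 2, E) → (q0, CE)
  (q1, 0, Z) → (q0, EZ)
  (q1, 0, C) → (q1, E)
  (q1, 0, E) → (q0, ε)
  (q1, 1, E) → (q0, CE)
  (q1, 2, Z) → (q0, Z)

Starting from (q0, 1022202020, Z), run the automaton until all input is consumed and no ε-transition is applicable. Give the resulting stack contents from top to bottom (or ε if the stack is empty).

(q0, 1022202020, Z) ⊢ (q0, 022202020, CZ) ⊢ (q0, 22202020, ECZ) ⊢ (q0, 2202020, CECZ) ⊢ (q0, 202020, ECZ) ⊢ (q0, 02020, CECZ) ⊢ (q0, 2020, ECECZ) ⊢ (q0, 020, CECECZ) ⊢ (q0, 20, ECECECZ) ⊢ (q0, 0, CECECECZ) ⊢ (q0, ε, ECECECECZ)
All input consumed in state q0 with stack ECECECECZ.

ECECECECZ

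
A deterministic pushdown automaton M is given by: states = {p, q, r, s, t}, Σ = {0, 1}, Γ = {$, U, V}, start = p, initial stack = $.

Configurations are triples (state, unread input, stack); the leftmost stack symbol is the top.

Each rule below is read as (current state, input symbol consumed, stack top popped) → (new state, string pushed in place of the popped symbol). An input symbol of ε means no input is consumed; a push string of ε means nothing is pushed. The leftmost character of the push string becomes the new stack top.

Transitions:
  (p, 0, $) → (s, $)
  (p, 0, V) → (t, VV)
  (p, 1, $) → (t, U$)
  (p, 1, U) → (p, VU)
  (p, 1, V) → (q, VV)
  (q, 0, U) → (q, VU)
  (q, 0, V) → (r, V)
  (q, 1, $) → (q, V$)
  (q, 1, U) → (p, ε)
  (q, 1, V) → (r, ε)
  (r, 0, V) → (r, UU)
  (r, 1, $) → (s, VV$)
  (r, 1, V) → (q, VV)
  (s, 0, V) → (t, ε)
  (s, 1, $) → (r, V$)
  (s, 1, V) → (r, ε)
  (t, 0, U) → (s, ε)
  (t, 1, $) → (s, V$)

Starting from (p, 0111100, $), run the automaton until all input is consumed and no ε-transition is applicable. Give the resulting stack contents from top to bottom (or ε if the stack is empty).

(p, 0111100, $) ⊢ (s, 111100, $) ⊢ (r, 11100, V$) ⊢ (q, 1100, VV$) ⊢ (r, 100, V$) ⊢ (q, 00, VV$) ⊢ (r, 0, VV$) ⊢ (r, ε, UUV$)
All input consumed in state r with stack UUV$.

UUV$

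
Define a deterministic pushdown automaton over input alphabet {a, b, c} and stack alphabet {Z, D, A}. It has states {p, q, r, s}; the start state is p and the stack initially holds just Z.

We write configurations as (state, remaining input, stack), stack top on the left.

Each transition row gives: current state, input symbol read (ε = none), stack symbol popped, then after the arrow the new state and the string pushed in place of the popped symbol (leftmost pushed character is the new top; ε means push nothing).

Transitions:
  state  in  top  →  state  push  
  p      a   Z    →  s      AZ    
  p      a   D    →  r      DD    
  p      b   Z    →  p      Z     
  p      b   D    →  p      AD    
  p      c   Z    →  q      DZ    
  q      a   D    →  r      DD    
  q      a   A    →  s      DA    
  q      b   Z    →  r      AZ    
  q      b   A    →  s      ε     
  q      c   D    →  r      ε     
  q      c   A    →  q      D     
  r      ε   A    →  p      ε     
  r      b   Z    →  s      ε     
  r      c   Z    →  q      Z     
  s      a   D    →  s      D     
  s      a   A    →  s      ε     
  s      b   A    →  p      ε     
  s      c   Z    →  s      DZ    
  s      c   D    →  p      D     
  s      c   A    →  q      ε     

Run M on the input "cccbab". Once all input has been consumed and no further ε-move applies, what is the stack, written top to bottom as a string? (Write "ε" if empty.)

(p, cccbab, Z)
  read c, top Z: go to q, push DZ → (q, ccbab, DZ)
  read c, top D: go to r, push ε → (r, cbab, Z)
  read c, top Z: go to q, push Z → (q, bab, Z)
  read b, top Z: go to r, push AZ → (r, ab, AZ)
  ε-move, top A: go to p, push ε → (p, ab, Z)
  read a, top Z: go to s, push AZ → (s, b, AZ)
  read b, top A: go to p, push ε → (p, ε, Z)
All input consumed in state p with stack Z.

Z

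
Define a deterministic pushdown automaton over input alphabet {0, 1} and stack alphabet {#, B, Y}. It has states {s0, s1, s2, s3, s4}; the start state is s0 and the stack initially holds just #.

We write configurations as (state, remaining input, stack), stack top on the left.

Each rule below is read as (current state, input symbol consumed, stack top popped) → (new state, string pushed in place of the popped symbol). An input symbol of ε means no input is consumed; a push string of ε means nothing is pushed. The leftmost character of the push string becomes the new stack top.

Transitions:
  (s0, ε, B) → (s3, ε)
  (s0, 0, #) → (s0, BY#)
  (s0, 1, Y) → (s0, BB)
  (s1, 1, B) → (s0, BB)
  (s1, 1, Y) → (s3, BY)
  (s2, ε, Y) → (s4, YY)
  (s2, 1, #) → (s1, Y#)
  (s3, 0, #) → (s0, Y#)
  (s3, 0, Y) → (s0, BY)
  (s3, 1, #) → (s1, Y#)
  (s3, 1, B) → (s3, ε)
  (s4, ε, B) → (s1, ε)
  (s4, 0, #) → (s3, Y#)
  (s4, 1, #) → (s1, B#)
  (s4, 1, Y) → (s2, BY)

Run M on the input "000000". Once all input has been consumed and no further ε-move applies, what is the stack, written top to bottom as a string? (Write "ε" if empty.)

(s0, 000000, #) ⊢ (s0, 00000, BY#) ⊢ (s3, 00000, Y#) ⊢ (s0, 0000, BY#) ⊢ (s3, 0000, Y#) ⊢ (s0, 000, BY#) ⊢ (s3, 000, Y#) ⊢ (s0, 00, BY#) ⊢ (s3, 00, Y#) ⊢ (s0, 0, BY#) ⊢ (s3, 0, Y#) ⊢ (s0, ε, BY#) ⊢ (s3, ε, Y#)
All input consumed in state s3 with stack Y#.

Y#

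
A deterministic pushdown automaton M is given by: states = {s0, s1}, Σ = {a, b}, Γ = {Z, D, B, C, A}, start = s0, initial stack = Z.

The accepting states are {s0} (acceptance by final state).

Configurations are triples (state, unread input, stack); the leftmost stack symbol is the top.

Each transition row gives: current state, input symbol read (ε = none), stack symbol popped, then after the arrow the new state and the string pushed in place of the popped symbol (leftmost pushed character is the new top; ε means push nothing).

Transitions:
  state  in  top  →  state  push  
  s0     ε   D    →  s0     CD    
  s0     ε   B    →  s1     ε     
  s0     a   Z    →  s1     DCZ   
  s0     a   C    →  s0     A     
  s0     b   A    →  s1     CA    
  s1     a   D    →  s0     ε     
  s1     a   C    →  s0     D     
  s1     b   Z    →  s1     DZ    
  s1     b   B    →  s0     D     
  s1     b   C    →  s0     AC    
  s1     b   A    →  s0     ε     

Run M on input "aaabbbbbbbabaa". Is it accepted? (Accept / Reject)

(s0, aaabbbbbbbabaa, Z) ⊢ (s1, aabbbbbbbabaa, DCZ) ⊢ (s0, abbbbbbbabaa, CZ) ⊢ (s0, bbbbbbbabaa, AZ) ⊢ (s1, bbbbbbabaa, CAZ) ⊢ (s0, bbbbbabaa, ACAZ) ⊢ (s1, bbbbabaa, CACAZ) ⊢ (s0, bbbabaa, ACACAZ) ⊢ (s1, bbabaa, CACACAZ) ⊢ (s0, babaa, ACACACAZ) ⊢ (s1, abaa, CACACACAZ) ⊢ (s0, baa, DACACACAZ) ⊢ (s0, baa, CDACACACAZ)
No transition applies at (s0, baa, CDACACACAZ); input not fully consumed.

Reject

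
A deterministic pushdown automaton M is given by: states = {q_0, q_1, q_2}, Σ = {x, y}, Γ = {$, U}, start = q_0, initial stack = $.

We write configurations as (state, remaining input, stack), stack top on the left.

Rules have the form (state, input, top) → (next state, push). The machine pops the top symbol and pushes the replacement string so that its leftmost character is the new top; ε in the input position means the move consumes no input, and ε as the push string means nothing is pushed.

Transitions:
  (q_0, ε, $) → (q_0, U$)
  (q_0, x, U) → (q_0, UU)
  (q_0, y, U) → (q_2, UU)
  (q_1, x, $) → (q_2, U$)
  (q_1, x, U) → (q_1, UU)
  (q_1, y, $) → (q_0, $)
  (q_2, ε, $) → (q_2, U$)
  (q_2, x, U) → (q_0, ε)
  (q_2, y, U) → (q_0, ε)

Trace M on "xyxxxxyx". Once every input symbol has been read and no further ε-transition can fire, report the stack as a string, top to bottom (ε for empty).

(q_0, xyxxxxyx, $)
  ε-move, top $: go to q_0, push U$ → (q_0, xyxxxxyx, U$)
  read x, top U: go to q_0, push UU → (q_0, yxxxxyx, UU$)
  read y, top U: go to q_2, push UU → (q_2, xxxxyx, UUU$)
  read x, top U: go to q_0, push ε → (q_0, xxxyx, UU$)
  read x, top U: go to q_0, push UU → (q_0, xxyx, UUU$)
  read x, top U: go to q_0, push UU → (q_0, xyx, UUUU$)
  read x, top U: go to q_0, push UU → (q_0, yx, UUUUU$)
  read y, top U: go to q_2, push UU → (q_2, x, UUUUUU$)
  read x, top U: go to q_0, push ε → (q_0, ε, UUUUU$)
All input consumed in state q_0 with stack UUUUU$.

UUUUU$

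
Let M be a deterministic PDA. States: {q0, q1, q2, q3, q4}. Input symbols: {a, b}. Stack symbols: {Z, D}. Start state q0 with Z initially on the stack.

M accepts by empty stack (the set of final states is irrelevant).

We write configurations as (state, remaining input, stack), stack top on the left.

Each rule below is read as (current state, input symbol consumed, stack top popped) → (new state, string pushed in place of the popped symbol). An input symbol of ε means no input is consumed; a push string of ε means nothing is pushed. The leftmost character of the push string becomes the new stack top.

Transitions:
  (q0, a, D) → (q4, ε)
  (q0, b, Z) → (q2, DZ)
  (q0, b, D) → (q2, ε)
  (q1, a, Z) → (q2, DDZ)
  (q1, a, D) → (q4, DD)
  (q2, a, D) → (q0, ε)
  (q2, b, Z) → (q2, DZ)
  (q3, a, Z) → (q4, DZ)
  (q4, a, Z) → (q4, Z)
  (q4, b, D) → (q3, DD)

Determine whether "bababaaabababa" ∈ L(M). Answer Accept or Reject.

Reject

(q0, bababaaabababa, Z) ⊢ (q2, ababaaabababa, DZ) ⊢ (q0, babaaabababa, Z) ⊢ (q2, abaaabababa, DZ) ⊢ (q0, baaabababa, Z) ⊢ (q2, aaabababa, DZ) ⊢ (q0, aabababa, Z)
No transition applies at (q0, aabababa, Z); input not fully consumed.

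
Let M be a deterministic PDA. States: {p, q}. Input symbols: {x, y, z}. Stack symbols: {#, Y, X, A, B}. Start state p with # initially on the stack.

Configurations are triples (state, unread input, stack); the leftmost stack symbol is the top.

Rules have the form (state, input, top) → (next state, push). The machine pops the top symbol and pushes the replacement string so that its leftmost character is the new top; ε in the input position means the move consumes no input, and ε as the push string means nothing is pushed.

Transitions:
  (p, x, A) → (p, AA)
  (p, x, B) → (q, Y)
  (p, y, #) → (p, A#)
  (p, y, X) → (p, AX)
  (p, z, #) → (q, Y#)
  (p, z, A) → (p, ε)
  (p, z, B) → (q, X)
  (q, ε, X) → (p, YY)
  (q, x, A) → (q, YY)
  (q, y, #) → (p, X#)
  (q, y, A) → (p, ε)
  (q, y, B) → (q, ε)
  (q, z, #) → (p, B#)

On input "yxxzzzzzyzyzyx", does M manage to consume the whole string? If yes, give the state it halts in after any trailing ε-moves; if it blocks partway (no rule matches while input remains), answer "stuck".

(p, yxxzzzzzyzyzyx, #) ⊢ (p, xxzzzzzyzyzyx, A#) ⊢ (p, xzzzzzyzyzyx, AA#) ⊢ (p, zzzzzyzyzyx, AAA#) ⊢ (p, zzzzyzyzyx, AA#) ⊢ (p, zzzyzyzyx, A#) ⊢ (p, zzyzyzyx, #) ⊢ (q, zyzyzyx, Y#)
No transition for (q, z, top Y); M blocks with input zyzyzyx remaining.

stuck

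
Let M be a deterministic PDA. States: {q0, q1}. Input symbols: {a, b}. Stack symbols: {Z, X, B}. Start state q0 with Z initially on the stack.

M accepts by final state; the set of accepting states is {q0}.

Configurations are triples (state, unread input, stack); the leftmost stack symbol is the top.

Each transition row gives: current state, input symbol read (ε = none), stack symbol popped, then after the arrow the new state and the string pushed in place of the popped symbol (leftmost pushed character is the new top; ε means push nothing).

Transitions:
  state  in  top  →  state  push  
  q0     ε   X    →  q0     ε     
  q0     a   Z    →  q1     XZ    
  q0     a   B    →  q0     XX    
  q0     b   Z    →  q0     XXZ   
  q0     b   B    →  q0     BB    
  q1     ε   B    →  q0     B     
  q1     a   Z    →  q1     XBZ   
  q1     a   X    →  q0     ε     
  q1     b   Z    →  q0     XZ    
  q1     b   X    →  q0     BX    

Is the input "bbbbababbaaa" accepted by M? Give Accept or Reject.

(q0, bbbbababbaaa, Z) ⊢ (q0, bbbababbaaa, XXZ) ⊢ (q0, bbbababbaaa, XZ) ⊢ (q0, bbbababbaaa, Z) ⊢ (q0, bbababbaaa, XXZ) ⊢ (q0, bbababbaaa, XZ) ⊢ (q0, bbababbaaa, Z) ⊢ (q0, bababbaaa, XXZ) ⊢ (q0, bababbaaa, XZ) ⊢ (q0, bababbaaa, Z) ⊢ (q0, ababbaaa, XXZ) ⊢ (q0, ababbaaa, XZ) ⊢ (q0, ababbaaa, Z) ⊢ (q1, babbaaa, XZ) ⊢ (q0, abbaaa, BXZ) ⊢ (q0, bbaaa, XXXZ) ⊢ (q0, bbaaa, XXZ) ⊢ (q0, bbaaa, XZ) ⊢ (q0, bbaaa, Z) ⊢ (q0, baaa, XXZ) ⊢ (q0, baaa, XZ) ⊢ (q0, baaa, Z) ⊢ (q0, aaa, XXZ) ⊢ (q0, aaa, XZ) ⊢ (q0, aaa, Z) ⊢ (q1, aa, XZ) ⊢ (q0, a, Z) ⊢ (q1, ε, XZ)
All input consumed; state q1 ∉ F and no further ε-move applies.

Reject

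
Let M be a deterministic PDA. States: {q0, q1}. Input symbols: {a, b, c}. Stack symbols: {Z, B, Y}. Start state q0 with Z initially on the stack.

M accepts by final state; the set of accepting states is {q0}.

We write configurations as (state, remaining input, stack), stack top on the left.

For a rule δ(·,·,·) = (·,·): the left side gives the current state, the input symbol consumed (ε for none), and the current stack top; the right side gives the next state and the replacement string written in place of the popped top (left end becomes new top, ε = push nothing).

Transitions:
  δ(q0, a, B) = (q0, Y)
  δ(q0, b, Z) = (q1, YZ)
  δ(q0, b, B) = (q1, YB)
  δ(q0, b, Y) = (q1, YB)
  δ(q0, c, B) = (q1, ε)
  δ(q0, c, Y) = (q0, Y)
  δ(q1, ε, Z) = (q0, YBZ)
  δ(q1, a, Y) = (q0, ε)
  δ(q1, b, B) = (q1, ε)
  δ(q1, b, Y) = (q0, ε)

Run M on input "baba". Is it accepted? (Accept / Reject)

(q0, baba, Z)
  read b, top Z: go to q1, push YZ → (q1, aba, YZ)
  read a, top Y: go to q0, push ε → (q0, ba, Z)
  read b, top Z: go to q1, push YZ → (q1, a, YZ)
  read a, top Y: go to q0, push ε → (q0, ε, Z)
All input consumed; state q0 ∈ F.

Accept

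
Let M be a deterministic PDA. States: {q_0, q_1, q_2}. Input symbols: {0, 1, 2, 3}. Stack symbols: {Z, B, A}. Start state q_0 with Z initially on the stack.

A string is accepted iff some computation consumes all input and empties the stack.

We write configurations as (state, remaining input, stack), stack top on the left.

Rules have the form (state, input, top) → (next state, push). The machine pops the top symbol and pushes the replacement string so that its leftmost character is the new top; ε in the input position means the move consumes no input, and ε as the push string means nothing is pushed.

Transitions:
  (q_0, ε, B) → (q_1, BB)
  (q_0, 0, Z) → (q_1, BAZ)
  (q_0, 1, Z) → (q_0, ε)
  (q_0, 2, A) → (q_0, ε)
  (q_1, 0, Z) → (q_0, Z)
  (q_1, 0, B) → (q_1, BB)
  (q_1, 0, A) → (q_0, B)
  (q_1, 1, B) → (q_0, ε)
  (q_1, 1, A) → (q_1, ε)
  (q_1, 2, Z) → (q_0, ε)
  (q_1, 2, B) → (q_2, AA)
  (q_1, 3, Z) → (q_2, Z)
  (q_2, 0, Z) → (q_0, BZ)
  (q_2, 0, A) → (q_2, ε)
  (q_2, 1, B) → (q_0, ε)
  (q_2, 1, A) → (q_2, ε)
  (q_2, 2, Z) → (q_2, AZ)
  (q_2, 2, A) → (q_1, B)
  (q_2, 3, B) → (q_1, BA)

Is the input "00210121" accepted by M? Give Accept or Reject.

Accept

(q_0, 00210121, Z)
  read 0, top Z: go to q_1, push BAZ → (q_1, 0210121, BAZ)
  read 0, top B: go to q_1, push BB → (q_1, 210121, BBAZ)
  read 2, top B: go to q_2, push AA → (q_2, 10121, AABAZ)
  read 1, top A: go to q_2, push ε → (q_2, 0121, ABAZ)
  read 0, top A: go to q_2, push ε → (q_2, 121, BAZ)
  read 1, top B: go to q_0, push ε → (q_0, 21, AZ)
  read 2, top A: go to q_0, push ε → (q_0, 1, Z)
  read 1, top Z: go to q_0, push ε → (q_0, ε, ε)
All input consumed and the stack is empty.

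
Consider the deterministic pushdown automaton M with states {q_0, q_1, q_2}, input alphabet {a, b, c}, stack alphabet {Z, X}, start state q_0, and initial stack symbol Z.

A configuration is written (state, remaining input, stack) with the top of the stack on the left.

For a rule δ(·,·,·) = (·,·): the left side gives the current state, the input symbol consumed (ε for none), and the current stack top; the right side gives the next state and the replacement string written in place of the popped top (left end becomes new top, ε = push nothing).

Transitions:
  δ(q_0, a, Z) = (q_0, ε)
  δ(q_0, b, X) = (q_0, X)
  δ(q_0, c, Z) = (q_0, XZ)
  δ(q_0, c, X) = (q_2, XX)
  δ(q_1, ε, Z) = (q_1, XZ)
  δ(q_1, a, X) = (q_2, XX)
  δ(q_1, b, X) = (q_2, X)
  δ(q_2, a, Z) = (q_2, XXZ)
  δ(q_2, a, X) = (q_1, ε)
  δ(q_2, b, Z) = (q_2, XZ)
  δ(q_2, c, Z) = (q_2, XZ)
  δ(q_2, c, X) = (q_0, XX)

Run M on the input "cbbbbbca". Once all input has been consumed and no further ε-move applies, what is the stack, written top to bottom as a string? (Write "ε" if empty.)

(q_0, cbbbbbca, Z)
  read c, top Z: go to q_0, push XZ → (q_0, bbbbbca, XZ)
  read b, top X: go to q_0, push X → (q_0, bbbbca, XZ)
  read b, top X: go to q_0, push X → (q_0, bbbca, XZ)
  read b, top X: go to q_0, push X → (q_0, bbca, XZ)
  read b, top X: go to q_0, push X → (q_0, bca, XZ)
  read b, top X: go to q_0, push X → (q_0, ca, XZ)
  read c, top X: go to q_2, push XX → (q_2, a, XXZ)
  read a, top X: go to q_1, push ε → (q_1, ε, XZ)
All input consumed in state q_1 with stack XZ.

XZ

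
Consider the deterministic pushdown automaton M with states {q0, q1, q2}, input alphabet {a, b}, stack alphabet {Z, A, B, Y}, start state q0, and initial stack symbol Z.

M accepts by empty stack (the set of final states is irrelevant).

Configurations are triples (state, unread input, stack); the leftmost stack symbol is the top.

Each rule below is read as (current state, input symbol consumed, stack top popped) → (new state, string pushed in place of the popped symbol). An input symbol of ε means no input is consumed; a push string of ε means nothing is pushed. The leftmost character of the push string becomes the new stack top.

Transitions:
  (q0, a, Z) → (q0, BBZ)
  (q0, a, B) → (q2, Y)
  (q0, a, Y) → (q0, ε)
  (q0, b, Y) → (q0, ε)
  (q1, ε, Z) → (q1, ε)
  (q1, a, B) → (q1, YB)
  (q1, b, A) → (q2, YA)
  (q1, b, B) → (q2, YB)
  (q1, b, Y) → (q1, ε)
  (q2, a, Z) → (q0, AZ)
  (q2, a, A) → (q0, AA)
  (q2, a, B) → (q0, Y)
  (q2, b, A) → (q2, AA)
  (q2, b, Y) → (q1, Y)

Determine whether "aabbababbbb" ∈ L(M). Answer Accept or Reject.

(q0, aabbababbbb, Z)
  read a, top Z: go to q0, push BBZ → (q0, abbababbbb, BBZ)
  read a, top B: go to q2, push Y → (q2, bbababbbb, YBZ)
  read b, top Y: go to q1, push Y → (q1, bababbbb, YBZ)
  read b, top Y: go to q1, push ε → (q1, ababbbb, BZ)
  read a, top B: go to q1, push YB → (q1, babbbb, YBZ)
  read b, top Y: go to q1, push ε → (q1, abbbb, BZ)
  read a, top B: go to q1, push YB → (q1, bbbb, YBZ)
  read b, top Y: go to q1, push ε → (q1, bbb, BZ)
  read b, top B: go to q2, push YB → (q2, bb, YBZ)
  read b, top Y: go to q1, push Y → (q1, b, YBZ)
  read b, top Y: go to q1, push ε → (q1, ε, BZ)
All input consumed; stack is BZ, not empty, and no further ε-move applies.

Reject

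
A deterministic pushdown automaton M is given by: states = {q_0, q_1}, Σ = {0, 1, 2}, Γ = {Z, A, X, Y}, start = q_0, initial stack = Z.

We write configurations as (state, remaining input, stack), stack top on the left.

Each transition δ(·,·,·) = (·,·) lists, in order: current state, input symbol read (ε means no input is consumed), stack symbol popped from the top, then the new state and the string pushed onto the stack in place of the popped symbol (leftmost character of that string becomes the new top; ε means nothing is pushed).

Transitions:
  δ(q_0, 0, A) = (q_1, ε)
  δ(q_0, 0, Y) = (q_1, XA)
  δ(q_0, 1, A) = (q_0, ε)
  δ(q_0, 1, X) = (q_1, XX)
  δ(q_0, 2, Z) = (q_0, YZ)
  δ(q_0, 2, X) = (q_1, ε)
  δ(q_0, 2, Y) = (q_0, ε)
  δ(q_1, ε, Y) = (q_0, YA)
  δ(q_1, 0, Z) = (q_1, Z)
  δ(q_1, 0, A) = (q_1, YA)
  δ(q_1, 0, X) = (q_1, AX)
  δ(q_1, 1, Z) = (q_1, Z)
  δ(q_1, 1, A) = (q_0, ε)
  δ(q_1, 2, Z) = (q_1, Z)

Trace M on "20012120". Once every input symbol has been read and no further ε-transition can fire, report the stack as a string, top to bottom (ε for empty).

XAZ

(q_0, 20012120, Z)
  read 2, top Z: go to q_0, push YZ → (q_0, 0012120, YZ)
  read 0, top Y: go to q_1, push XA → (q_1, 012120, XAZ)
  read 0, top X: go to q_1, push AX → (q_1, 12120, AXAZ)
  read 1, top A: go to q_0, push ε → (q_0, 2120, XAZ)
  read 2, top X: go to q_1, push ε → (q_1, 120, AZ)
  read 1, top A: go to q_0, push ε → (q_0, 20, Z)
  read 2, top Z: go to q_0, push YZ → (q_0, 0, YZ)
  read 0, top Y: go to q_1, push XA → (q_1, ε, XAZ)
All input consumed in state q_1 with stack XAZ.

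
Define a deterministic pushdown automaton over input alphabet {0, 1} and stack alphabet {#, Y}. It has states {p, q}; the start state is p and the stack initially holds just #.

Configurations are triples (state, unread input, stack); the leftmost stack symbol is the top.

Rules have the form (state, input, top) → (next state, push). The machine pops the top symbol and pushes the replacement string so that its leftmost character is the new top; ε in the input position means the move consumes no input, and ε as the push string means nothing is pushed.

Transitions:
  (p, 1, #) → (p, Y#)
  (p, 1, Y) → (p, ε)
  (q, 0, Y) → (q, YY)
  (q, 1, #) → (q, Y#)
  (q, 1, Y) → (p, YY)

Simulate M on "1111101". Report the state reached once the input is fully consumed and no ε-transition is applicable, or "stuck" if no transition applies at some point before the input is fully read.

stuck

(p, 1111101, #) ⊢ (p, 111101, Y#) ⊢ (p, 11101, #) ⊢ (p, 1101, Y#) ⊢ (p, 101, #) ⊢ (p, 01, Y#)
No transition for (p, 0, top Y); M blocks with input 01 remaining.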